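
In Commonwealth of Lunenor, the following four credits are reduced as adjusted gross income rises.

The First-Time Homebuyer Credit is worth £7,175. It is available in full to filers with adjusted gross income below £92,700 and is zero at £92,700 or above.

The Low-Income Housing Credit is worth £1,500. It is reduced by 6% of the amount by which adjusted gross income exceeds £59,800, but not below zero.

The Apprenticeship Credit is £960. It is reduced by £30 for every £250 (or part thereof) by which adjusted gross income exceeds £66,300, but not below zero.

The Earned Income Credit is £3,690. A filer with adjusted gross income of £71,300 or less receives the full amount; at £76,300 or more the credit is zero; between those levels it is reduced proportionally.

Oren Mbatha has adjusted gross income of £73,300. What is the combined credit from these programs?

First-Time Homebuyer Credit: £73,300 is below the £92,700 cutoff, so the full £7,175 applies.
Low-Income Housing Credit: 6% of the £13,500 excess over £59,800 is £810; credit = £1,500 − £810 = £690.
Apprenticeship Credit: income exceeds £66,300 by £7,000, which is 28 full-or-partial £250 increments; reduction = 28 × £30 = £840, leaving £120.
Earned Income Credit: £73,300 is £2,000 into a £5,000 phase-out range, leaving 3,000/5,000 of the credit: £3,690 × 3,000/5,000 = £2,214.
Total: £7,175 + £690 + £120 + £2,214 = £10,199.

£10,199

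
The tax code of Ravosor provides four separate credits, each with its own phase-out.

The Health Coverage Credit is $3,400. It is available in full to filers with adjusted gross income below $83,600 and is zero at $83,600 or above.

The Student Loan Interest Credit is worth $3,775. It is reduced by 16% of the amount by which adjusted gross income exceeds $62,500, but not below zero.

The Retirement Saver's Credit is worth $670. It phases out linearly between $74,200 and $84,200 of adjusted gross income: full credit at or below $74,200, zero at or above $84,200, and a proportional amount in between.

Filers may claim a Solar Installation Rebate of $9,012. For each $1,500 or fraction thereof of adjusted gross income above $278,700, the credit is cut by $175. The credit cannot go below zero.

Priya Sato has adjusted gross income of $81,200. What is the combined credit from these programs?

$13,396

Health Coverage Credit: $81,200 is below the $83,600 cutoff, so the full $3,400 applies.
Student Loan Interest Credit: 16% of the $18,700 excess over $62,500 is $2,992; credit = $3,775 − $2,992 = $783.
Retirement Saver's Credit: $81,200 is $7,000 into a $10,000 phase-out range, leaving 3,000/10,000 of the credit: $670 × 3,000/10,000 = $201.
Solar Installation Rebate: $81,200 is at or below the $278,700 threshold, so the full $9,012 applies.
Total: $3,400 + $783 + $201 + $9,012 = $13,396.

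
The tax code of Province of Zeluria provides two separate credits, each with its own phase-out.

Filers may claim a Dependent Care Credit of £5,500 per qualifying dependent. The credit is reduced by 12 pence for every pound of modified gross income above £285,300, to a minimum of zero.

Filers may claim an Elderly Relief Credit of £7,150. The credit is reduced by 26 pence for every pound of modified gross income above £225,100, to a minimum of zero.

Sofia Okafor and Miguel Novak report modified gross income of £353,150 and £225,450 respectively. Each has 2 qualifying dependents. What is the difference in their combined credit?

Sofia (£353,150): Dependent Care Credit: base = 2 × £5,500 = £11,000. 12% of the £67,850 excess over £285,300 is £8,142; credit = £11,000 − £8,142 = £2,858. Elderly Relief Credit: 26% of the £128,050 excess over £225,100 is £33,293 ≥ base, so the credit is £0. total £2,858 + £0 = £2,858
Miguel (£225,450): Dependent Care Credit: base = 2 × £5,500 = £11,000. £225,450 is at or below the £285,300 threshold, so the full £11,000 applies. Elderly Relief Credit: 26% of the £350 excess over £225,100 is £91; credit = £7,150 − £91 = £7,059. total £11,000 + £7,059 = £18,059
Difference: |£2,858 − £18,059| = £15,201.

£15,201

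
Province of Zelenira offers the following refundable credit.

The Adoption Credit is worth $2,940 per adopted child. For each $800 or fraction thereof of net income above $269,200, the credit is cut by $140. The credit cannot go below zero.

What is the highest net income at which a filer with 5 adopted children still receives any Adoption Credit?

$352,400

Full credit = 5 × $2,940 = $14,700.
After 104 increments the reduction is 104 × $140 = $14,560, leaving $140; one more increment wipes it out. Increment 104 ends at excess 104 × $800 = $83,200, so the highest qualifying income is $269,200 + $83,200 = $352,400.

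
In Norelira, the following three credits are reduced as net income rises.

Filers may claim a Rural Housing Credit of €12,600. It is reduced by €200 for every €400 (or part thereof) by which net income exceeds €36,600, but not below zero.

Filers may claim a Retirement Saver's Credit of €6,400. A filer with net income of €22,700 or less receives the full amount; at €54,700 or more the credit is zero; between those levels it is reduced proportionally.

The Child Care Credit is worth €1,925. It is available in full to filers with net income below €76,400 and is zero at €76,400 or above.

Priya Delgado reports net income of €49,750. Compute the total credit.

Rural Housing Credit: income exceeds €36,600 by €13,150, which is 33 full-or-partial €400 increments; reduction = 33 × €200 = €6,600, leaving €6,000.
Retirement Saver's Credit: €49,750 is €27,050 into a €32,000 phase-out range, leaving 4,950/32,000 of the credit: €6,400 × 4,950/32,000 = €990.
Child Care Credit: €49,750 is below the €76,400 cutoff, so the full €1,925 applies.
Total: €6,000 + €990 + €1,925 = €8,915.

€8,915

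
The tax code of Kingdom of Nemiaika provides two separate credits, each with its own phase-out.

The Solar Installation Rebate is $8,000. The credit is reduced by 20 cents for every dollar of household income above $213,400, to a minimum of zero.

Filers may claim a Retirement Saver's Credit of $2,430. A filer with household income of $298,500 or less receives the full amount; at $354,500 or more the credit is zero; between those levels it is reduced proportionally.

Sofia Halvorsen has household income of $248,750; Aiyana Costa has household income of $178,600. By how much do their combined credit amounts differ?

Sofia ($248,750): Solar Installation Rebate: 20% of the $35,350 excess over $213,400 is $7,070; credit = $8,000 − $7,070 = $930. Retirement Saver's Credit: $248,750 is at or below the $298,500 threshold, so the full $2,430 applies. total $930 + $2,430 = $3,360
Aiyana ($178,600): Solar Installation Rebate: $178,600 is at or below the $213,400 threshold, so the full $8,000 applies. Retirement Saver's Credit: $178,600 is at or below the $298,500 threshold, so the full $2,430 applies. total $8,000 + $2,430 = $10,430
Difference: |$3,360 − $10,430| = $7,070.

$7,070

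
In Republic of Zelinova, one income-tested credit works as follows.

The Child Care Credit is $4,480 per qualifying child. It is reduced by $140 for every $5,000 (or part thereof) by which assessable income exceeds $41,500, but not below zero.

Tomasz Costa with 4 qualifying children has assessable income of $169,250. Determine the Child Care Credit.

$14,280

Child Care Credit: base = 4 × $4,480 = $17,920. income exceeds $41,500 by $127,750, which is 26 full-or-partial $5,000 increments; reduction = 26 × $140 = $3,640, leaving $14,280.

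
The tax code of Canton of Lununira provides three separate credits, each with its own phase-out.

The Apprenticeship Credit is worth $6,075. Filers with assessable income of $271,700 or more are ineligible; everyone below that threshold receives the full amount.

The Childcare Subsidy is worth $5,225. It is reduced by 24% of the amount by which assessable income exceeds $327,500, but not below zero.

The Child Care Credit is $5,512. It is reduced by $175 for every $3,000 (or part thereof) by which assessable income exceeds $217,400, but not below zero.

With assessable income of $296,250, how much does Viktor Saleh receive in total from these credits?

$6,012

Apprenticeship Credit: $296,250 meets or exceeds the $271,700 cutoff, so the credit is $0.
Childcare Subsidy: $296,250 is at or below the $327,500 threshold, so the full $5,225 applies.
Child Care Credit: income exceeds $217,400 by $78,850, which is 27 full-or-partial $3,000 increments; reduction = 27 × $175 = $4,725, leaving $787.
Total: $0 + $5,225 + $787 = $6,012.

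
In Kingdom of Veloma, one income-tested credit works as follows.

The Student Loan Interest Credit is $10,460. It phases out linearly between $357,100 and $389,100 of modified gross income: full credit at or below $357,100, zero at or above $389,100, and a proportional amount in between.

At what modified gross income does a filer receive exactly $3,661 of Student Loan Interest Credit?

$377,900

$3,661 is 3,661/10,460 of the full $10,460, so 6,799/10,460 of the $32,000 range has been used: income = $357,100 + $32,000 × 6,799/10,460 = $377,900.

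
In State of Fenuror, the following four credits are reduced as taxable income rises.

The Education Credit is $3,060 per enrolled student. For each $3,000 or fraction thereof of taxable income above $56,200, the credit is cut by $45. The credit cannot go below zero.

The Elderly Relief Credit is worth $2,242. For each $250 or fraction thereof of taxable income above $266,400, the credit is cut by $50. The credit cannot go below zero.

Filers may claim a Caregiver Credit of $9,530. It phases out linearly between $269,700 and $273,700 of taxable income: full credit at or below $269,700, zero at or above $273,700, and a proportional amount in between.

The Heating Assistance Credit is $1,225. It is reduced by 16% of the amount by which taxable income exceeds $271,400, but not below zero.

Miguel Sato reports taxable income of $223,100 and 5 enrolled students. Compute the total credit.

Education Credit: base = 5 × $3,060 = $15,300. income exceeds $56,200 by $166,900, which is 56 full-or-partial $3,000 increments; reduction = 56 × $45 = $2,520, leaving $12,780.
Elderly Relief Credit: $223,100 is at or below the $266,400 threshold, so the full $2,242 applies.
Caregiver Credit: $223,100 is at or below the $269,700 threshold, so the full $9,530 applies.
Heating Assistance Credit: $223,100 is at or below the $271,400 threshold, so the full $1,225 applies.
Total: $12,780 + $2,242 + $9,530 + $1,225 = $25,777.

$25,777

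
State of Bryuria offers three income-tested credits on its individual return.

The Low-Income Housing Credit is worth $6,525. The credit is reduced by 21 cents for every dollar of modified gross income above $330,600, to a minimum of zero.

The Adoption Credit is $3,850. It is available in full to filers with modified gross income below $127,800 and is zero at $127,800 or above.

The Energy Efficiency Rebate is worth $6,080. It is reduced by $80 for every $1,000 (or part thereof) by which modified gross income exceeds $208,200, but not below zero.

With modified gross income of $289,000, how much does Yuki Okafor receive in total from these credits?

Low-Income Housing Credit: $289,000 is at or below the $330,600 threshold, so the full $6,525 applies.
Adoption Credit: $289,000 meets or exceeds the $127,800 cutoff, so the credit is $0.
Energy Efficiency Rebate: income exceeds $208,200 by $80,800 → 81 increments × $80 = $6,480 ≥ base, so the credit is $0.
Total: $6,525 + $0 + $0 = $6,525.

$6,525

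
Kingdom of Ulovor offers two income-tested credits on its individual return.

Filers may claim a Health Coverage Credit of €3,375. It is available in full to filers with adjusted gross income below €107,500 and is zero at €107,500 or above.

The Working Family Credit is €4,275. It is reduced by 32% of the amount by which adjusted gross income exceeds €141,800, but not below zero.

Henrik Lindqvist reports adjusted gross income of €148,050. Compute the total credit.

€2,275

Health Coverage Credit: €148,050 meets or exceeds the €107,500 cutoff, so the credit is €0.
Working Family Credit: 32% of the €6,250 excess over €141,800 is €2,000; credit = €4,275 − €2,000 = €2,275.
Total: €0 + €2,275 = €2,275.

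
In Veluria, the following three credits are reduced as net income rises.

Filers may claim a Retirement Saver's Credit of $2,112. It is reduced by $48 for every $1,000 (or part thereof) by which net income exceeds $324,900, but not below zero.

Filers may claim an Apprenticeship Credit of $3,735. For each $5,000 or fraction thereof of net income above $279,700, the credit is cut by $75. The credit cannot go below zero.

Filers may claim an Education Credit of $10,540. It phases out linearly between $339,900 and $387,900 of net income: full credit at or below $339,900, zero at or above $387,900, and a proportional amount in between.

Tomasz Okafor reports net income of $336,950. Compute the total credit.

$14,863

Retirement Saver's Credit: income exceeds $324,900 by $12,050, which is 13 full-or-partial $1,000 increments; reduction = 13 × $48 = $624, leaving $1,488.
Apprenticeship Credit: income exceeds $279,700 by $57,250, which is 12 full-or-partial $5,000 increments; reduction = 12 × $75 = $900, leaving $2,835.
Education Credit: $336,950 is at or below the $339,900 threshold, so the full $10,540 applies.
Total: $1,488 + $2,835 + $10,540 = $14,863.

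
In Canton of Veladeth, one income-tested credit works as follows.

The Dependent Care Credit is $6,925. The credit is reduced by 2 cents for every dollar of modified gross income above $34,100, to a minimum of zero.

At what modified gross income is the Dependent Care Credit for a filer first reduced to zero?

$380,350

The credit falls by 2% of each dollar above $34,100, so it reaches zero when the excess is $6,925 / 2% = $346,250: income = $34,100 + $346,250 = $380,350.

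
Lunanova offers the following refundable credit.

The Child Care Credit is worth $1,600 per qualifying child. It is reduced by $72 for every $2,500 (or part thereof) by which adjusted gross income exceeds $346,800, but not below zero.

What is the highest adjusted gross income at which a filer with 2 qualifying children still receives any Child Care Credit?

Full credit = 2 × $1,600 = $3,200.
After 44 increments the reduction is 44 × $72 = $3,168, leaving $32; one more increment wipes it out. Increment 44 ends at excess 44 × $2,500 = $110,000, so the highest qualifying income is $346,800 + $110,000 = $456,800.

$456,800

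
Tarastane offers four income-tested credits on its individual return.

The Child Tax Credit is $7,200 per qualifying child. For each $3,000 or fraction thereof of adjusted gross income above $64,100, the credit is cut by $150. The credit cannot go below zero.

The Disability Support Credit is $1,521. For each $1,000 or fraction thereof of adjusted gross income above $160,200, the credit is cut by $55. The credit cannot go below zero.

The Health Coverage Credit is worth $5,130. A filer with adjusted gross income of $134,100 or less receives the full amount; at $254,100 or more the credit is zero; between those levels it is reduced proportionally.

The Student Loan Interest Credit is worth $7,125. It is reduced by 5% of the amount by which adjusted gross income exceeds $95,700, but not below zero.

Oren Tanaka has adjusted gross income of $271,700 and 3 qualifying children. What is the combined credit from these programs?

$11,100

Child Tax Credit: base = 3 × $7,200 = $21,600. income exceeds $64,100 by $207,600, which is 70 full-or-partial $3,000 increments; reduction = 70 × $150 = $10,500, leaving $11,100.
Disability Support Credit: income exceeds $160,200 by $111,500 → 112 increments × $55 = $6,160 ≥ base, so the credit is $0.
Health Coverage Credit: $271,700 is at or above $254,100, so the credit is $0.
Student Loan Interest Credit: 5% of the $176,000 excess over $95,700 is $8,800 ≥ base, so the credit is $0.
Total: $11,100 + $0 + $0 + $0 = $11,100.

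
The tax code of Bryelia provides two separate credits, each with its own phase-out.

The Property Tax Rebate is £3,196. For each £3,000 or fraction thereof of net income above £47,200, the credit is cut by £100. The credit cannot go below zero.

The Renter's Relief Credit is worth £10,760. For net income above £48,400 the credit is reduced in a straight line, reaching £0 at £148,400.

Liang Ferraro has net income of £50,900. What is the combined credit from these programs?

£13,487

Property Tax Rebate: income exceeds £47,200 by £3,700, which is 2 full-or-partial £3,000 increments; reduction = 2 × £100 = £200, leaving £2,996.
Renter's Relief Credit: £50,900 is £2,500 into a £100,000 phase-out range, leaving 97,500/100,000 of the credit: £10,760 × 97,500/100,000 = £10,491.
Total: £2,996 + £10,491 = £13,487.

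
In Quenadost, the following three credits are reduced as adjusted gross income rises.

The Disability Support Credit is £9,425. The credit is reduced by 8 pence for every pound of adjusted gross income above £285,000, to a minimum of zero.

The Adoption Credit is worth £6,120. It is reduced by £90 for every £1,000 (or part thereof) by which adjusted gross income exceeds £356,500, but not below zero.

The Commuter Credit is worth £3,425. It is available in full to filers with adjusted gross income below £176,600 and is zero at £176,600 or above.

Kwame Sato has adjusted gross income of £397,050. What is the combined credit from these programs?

Disability Support Credit: 8% of the £112,050 excess over £285,000 is £8,964; credit = £9,425 − £8,964 = £461.
Adoption Credit: income exceeds £356,500 by £40,550, which is 41 full-or-partial £1,000 increments; reduction = 41 × £90 = £3,690, leaving £2,430.
Commuter Credit: £397,050 meets or exceeds the £176,600 cutoff, so the credit is £0.
Total: £461 + £2,430 + £0 = £2,891.

£2,891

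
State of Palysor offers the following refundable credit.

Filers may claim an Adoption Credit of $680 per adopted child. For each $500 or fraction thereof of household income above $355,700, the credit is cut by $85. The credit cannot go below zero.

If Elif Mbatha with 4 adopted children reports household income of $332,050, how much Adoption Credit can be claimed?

$2,720

Adoption Credit: base = 4 × $680 = $2,720. $332,050 is at or below the $355,700 threshold, so the full $2,720 applies.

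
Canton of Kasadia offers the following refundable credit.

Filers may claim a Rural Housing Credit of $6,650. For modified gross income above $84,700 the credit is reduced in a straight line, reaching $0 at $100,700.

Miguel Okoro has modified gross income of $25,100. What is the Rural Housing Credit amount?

Rural Housing Credit: $25,100 is at or below the $84,700 threshold, so the full $6,650 applies.

$6,650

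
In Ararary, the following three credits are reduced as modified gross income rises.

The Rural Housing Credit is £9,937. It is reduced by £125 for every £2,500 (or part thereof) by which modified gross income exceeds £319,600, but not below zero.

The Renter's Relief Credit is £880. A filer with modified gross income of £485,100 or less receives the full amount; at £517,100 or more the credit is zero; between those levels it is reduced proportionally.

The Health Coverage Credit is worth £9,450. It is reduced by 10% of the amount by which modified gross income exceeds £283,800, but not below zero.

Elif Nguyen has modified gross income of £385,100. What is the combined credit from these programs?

Rural Housing Credit: income exceeds £319,600 by £65,500, which is 27 full-or-partial £2,500 increments; reduction = 27 × £125 = £3,375, leaving £6,562.
Renter's Relief Credit: £385,100 is at or below the £485,100 threshold, so the full £880 applies.
Health Coverage Credit: 10% of the £101,300 excess over £283,800 is £10,130 ≥ base, so the credit is £0.
Total: £6,562 + £880 + £0 = £7,442.

£7,442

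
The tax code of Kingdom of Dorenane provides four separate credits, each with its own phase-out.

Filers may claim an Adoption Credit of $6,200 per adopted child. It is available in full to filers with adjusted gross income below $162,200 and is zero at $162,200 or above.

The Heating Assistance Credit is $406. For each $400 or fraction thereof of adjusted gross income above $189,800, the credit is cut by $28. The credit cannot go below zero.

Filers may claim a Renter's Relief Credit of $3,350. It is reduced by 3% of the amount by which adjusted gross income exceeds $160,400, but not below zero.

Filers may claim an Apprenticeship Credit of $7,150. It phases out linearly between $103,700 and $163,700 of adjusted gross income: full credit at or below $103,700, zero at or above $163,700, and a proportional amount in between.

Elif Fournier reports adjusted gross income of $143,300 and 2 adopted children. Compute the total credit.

$18,587

Adoption Credit: base = 2 × $6,200 = $12,400. $143,300 is below the $162,200 cutoff, so the full $12,400 applies.
Heating Assistance Credit: $143,300 is at or below the $189,800 threshold, so the full $406 applies.
Renter's Relief Credit: $143,300 is at or below the $160,400 threshold, so the full $3,350 applies.
Apprenticeship Credit: $143,300 is $39,600 into a $60,000 phase-out range, leaving 20,400/60,000 of the credit: $7,150 × 20,400/60,000 = $2,431.
Total: $12,400 + $406 + $3,350 + $2,431 = $18,587.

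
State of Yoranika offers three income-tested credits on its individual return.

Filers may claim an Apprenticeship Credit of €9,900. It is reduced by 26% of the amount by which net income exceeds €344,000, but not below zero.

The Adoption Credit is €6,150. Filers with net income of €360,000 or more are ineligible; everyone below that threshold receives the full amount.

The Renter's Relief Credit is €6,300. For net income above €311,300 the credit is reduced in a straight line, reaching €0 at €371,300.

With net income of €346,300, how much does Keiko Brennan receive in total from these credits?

€18,077

Apprenticeship Credit: 26% of the €2,300 excess over €344,000 is €598; credit = €9,900 − €598 = €9,302.
Adoption Credit: €346,300 is below the €360,000 cutoff, so the full €6,150 applies.
Renter's Relief Credit: €346,300 is €35,000 into a €60,000 phase-out range, leaving 25,000/60,000 of the credit: €6,300 × 25,000/60,000 = €2,625.
Total: €9,302 + €6,150 + €2,625 = €18,077.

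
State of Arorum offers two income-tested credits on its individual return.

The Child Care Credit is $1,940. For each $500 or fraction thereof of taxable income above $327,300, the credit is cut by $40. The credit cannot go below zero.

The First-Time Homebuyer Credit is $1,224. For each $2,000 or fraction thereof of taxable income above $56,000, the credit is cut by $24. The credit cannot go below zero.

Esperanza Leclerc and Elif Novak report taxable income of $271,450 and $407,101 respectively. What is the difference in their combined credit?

$1,940

Esperanza ($271,450): Child Care Credit: $271,450 is at or below the $327,300 threshold, so the full $1,940 applies. First-Time Homebuyer Credit: income exceeds $56,000 by $215,450 → 108 increments × $24 = $2,592 ≥ base, so the credit is $0. total $1,940 + $0 = $1,940
Elif ($407,101): Child Care Credit: income exceeds $327,300 by $79,801 → 160 increments × $40 = $6,400 ≥ base, so the credit is $0. First-Time Homebuyer Credit: income exceeds $56,000 by $351,101 → 176 increments × $24 = $4,224 ≥ base, so the credit is $0. total $0 + $0 = $0
Difference: |$1,940 − $0| = $1,940.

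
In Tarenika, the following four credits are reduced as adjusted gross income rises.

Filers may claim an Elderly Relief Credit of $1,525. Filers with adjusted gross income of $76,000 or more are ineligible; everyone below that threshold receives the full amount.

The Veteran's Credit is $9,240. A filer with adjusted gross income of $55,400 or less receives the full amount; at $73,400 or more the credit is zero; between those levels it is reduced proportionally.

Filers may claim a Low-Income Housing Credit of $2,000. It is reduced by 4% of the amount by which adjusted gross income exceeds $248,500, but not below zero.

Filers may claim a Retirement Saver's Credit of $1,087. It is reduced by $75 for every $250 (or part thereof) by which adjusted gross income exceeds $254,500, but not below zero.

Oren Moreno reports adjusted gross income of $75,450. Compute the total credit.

$4,612

Elderly Relief Credit: $75,450 is below the $76,000 cutoff, so the full $1,525 applies.
Veteran's Credit: $75,450 is at or above $73,400, so the credit is $0.
Low-Income Housing Credit: $75,450 is at or below the $248,500 threshold, so the full $2,000 applies.
Retirement Saver's Credit: $75,450 is at or below the $254,500 threshold, so the full $1,087 applies.
Total: $1,525 + $0 + $2,000 + $1,087 = $4,612.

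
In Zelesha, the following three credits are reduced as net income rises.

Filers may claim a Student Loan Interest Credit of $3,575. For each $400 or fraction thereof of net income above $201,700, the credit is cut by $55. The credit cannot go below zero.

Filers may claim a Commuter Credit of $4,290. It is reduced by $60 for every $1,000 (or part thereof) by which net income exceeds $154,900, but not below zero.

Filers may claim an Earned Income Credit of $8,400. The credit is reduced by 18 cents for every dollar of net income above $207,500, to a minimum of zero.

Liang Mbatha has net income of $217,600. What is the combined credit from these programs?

$8,467

Student Loan Interest Credit: income exceeds $201,700 by $15,900, which is 40 full-or-partial $400 increments; reduction = 40 × $55 = $2,200, leaving $1,375.
Commuter Credit: income exceeds $154,900 by $62,700, which is 63 full-or-partial $1,000 increments; reduction = 63 × $60 = $3,780, leaving $510.
Earned Income Credit: 18% of the $10,100 excess over $207,500 is $1,818; credit = $8,400 − $1,818 = $6,582.
Total: $1,375 + $510 + $6,582 = $8,467.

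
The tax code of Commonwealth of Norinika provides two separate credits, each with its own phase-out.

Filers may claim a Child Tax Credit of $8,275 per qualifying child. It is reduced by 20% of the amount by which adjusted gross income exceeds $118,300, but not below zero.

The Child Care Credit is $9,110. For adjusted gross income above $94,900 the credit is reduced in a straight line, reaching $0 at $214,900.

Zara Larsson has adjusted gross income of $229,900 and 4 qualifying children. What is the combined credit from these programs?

$10,780

Child Tax Credit: base = 4 × $8,275 = $33,100. 20% of the $111,600 excess over $118,300 is $22,320; credit = $33,100 − $22,320 = $10,780.
Child Care Credit: $229,900 is at or above $214,900, so the credit is $0.
Total: $10,780 + $0 = $10,780.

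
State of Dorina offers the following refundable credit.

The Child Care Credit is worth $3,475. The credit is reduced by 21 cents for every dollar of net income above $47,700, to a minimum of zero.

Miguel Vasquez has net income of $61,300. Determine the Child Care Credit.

$619

Child Care Credit: 21% of the $13,600 excess over $47,700 is $2,856; credit = $3,475 − $2,856 = $619.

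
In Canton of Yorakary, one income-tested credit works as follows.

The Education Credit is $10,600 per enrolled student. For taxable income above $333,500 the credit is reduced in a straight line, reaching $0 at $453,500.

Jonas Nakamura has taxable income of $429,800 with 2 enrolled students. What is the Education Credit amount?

Education Credit: base = 2 × $10,600 = $21,200. $429,800 is $96,300 into a $120,000 phase-out range, leaving 23,700/120,000 of the credit: $21,200 × 23,700/120,000 = $4,187.

$4,187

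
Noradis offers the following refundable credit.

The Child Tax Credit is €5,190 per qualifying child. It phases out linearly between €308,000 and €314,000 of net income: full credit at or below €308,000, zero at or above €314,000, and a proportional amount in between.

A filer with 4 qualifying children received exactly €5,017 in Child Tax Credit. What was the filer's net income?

€312,550

Full credit = 4 × €5,190 = €20,760.
€5,017 is 5,017/20,760 of the full €20,760, so 15,743/20,760 of the €6,000 range has been used: income = €308,000 + €6,000 × 15,743/20,760 = €312,550.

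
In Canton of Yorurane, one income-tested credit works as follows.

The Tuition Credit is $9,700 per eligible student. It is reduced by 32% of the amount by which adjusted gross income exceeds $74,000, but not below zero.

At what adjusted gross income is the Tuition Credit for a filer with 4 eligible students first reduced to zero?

$195,250

Full credit = 4 × $9,700 = $38,800.
The credit falls by 32% of each dollar above $74,000, so it reaches zero when the excess is $38,800 / 32% = $121,250: income = $74,000 + $121,250 = $195,250.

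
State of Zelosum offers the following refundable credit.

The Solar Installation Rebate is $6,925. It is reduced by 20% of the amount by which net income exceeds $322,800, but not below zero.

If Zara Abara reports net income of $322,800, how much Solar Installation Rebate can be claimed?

$6,925

Solar Installation Rebate: $322,800 is at or below the $322,800 threshold, so the full $6,925 applies.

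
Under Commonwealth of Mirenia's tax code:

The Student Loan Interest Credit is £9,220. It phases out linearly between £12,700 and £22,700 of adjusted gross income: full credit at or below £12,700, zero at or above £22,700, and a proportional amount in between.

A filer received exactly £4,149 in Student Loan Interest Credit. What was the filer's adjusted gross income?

£4,149 is 4,149/9,220 of the full £9,220, so 5,071/9,220 of the £10,000 range has been used: income = £12,700 + £10,000 × 5,071/9,220 = £18,200.

£18,200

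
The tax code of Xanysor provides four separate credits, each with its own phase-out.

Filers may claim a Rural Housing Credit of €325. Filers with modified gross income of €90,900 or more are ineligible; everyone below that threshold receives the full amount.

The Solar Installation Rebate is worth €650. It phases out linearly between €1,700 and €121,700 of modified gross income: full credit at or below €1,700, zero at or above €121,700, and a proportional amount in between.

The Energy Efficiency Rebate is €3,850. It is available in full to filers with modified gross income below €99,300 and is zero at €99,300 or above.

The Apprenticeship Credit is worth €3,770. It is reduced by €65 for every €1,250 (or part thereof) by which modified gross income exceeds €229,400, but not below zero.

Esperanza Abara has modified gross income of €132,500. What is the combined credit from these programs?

Rural Housing Credit: €132,500 meets or exceeds the €90,900 cutoff, so the credit is €0.
Solar Installation Rebate: €132,500 is at or above €121,700, so the credit is €0.
Energy Efficiency Rebate: €132,500 meets or exceeds the €99,300 cutoff, so the credit is €0.
Apprenticeship Credit: €132,500 is at or below the €229,400 threshold, so the full €3,770 applies.
Total: €0 + €0 + €0 + €3,770 = €3,770.

€3,770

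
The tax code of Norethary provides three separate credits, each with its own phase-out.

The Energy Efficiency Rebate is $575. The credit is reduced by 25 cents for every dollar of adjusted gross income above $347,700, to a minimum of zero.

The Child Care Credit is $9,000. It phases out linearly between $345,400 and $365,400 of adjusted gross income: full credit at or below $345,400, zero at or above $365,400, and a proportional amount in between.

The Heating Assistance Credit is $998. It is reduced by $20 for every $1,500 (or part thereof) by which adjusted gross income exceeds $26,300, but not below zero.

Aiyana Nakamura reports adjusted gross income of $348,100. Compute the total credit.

Energy Efficiency Rebate: 25% of the $400 excess over $347,700 is $100; credit = $575 − $100 = $475.
Child Care Credit: $348,100 is $2,700 into a $20,000 phase-out range, leaving 17,300/20,000 of the credit: $9,000 × 17,300/20,000 = $7,785.
Heating Assistance Credit: income exceeds $26,300 by $321,800 → 215 increments × $20 = $4,300 ≥ base, so the credit is $0.
Total: $475 + $7,785 + $0 = $8,260.

$8,260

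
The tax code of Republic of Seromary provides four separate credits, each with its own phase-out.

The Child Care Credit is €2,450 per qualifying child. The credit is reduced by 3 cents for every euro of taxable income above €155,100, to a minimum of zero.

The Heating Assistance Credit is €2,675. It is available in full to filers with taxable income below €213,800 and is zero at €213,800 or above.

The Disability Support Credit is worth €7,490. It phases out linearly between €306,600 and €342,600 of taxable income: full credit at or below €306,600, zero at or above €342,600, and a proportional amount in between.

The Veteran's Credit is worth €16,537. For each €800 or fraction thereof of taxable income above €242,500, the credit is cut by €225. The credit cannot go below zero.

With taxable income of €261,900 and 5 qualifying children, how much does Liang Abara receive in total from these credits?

Child Care Credit: base = 5 × €2,450 = €12,250. 3% of the €106,800 excess over €155,100 is €3,204; credit = €12,250 − €3,204 = €9,046.
Heating Assistance Credit: €261,900 meets or exceeds the €213,800 cutoff, so the credit is €0.
Disability Support Credit: €261,900 is at or below the €306,600 threshold, so the full €7,490 applies.
Veteran's Credit: income exceeds €242,500 by €19,400, which is 25 full-or-partial €800 increments; reduction = 25 × €225 = €5,625, leaving €10,912.
Total: €9,046 + €0 + €7,490 + €10,912 = €27,448.

€27,448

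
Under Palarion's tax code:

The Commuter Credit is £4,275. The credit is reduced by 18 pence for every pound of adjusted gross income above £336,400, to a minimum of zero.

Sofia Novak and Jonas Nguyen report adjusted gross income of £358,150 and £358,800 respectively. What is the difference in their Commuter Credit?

£117

Sofia (£358,150): Commuter Credit: 18% of the £21,750 excess over £336,400 is £3,915; credit = £4,275 − £3,915 = £360.
Jonas (£358,800): Commuter Credit: 18% of the £22,400 excess over £336,400 is £4,032; credit = £4,275 − £4,032 = £243.
Difference: |£360 − £243| = £117.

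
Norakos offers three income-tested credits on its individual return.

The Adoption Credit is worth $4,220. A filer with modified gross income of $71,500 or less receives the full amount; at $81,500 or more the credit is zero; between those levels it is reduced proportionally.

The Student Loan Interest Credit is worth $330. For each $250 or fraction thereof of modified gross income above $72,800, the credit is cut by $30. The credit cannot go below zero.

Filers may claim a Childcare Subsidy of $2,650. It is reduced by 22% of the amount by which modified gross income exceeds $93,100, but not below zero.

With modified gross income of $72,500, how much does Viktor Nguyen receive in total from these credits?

Adoption Credit: $72,500 is $1,000 into a $10,000 phase-out range, leaving 9,000/10,000 of the credit: $4,220 × 9,000/10,000 = $3,798.
Student Loan Interest Credit: $72,500 is at or below the $72,800 threshold, so the full $330 applies.
Childcare Subsidy: $72,500 is at or below the $93,100 threshold, so the full $2,650 applies.
Total: $3,798 + $330 + $2,650 = $6,778.

$6,778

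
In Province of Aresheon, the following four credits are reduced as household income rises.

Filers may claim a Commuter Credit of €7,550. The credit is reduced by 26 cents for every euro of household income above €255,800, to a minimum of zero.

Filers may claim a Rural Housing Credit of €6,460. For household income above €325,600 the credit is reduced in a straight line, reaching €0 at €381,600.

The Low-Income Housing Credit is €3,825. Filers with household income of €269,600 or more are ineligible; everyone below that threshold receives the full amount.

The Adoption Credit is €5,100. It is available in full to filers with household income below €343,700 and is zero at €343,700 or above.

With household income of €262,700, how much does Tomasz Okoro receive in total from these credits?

€21,141

Commuter Credit: 26% of the €6,900 excess over €255,800 is €1,794; credit = €7,550 − €1,794 = €5,756.
Rural Housing Credit: €262,700 is at or below the €325,600 threshold, so the full €6,460 applies.
Low-Income Housing Credit: €262,700 is below the €269,600 cutoff, so the full €3,825 applies.
Adoption Credit: €262,700 is below the €343,700 cutoff, so the full €5,100 applies.
Total: €5,756 + €6,460 + €3,825 + €5,100 = €21,141.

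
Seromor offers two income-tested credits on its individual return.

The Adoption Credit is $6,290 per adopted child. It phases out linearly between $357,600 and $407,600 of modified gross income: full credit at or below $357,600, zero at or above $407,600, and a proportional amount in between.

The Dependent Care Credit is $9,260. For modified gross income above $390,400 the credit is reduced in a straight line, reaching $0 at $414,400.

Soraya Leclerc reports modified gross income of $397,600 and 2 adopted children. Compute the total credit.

$8,998

Adoption Credit: base = 2 × $6,290 = $12,580. $397,600 is $40,000 into a $50,000 phase-out range, leaving 10,000/50,000 of the credit: $12,580 × 10,000/50,000 = $2,516.
Dependent Care Credit: $397,600 is $7,200 into a $24,000 phase-out range, leaving 16,800/24,000 of the credit: $9,260 × 16,800/24,000 = $6,482.
Total: $2,516 + $6,482 = $8,998.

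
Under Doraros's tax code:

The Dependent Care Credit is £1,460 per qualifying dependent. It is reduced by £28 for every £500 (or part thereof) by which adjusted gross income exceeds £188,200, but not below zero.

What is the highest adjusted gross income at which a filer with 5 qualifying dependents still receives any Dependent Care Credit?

Full credit = 5 × £1,460 = £7,300.
After 260 increments the reduction is 260 × £28 = £7,280, leaving £20; one more increment wipes it out. Increment 260 ends at excess 260 × £500 = £130,000, so the highest qualifying income is £188,200 + £130,000 = £318,200.

£318,200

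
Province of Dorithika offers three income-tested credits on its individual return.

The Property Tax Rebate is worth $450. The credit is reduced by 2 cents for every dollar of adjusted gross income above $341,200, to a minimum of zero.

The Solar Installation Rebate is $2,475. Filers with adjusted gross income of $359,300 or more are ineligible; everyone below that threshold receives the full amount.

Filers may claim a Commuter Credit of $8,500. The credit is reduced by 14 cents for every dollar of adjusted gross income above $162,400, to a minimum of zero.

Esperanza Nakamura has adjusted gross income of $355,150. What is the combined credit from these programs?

$2,646

Property Tax Rebate: 2% of the $13,950 excess over $341,200 is $279; credit = $450 − $279 = $171.
Solar Installation Rebate: $355,150 is below the $359,300 cutoff, so the full $2,475 applies.
Commuter Credit: 14% of the $192,750 excess over $162,400 is $26,985 ≥ base, so the credit is $0.
Total: $171 + $2,475 + $0 = $2,646.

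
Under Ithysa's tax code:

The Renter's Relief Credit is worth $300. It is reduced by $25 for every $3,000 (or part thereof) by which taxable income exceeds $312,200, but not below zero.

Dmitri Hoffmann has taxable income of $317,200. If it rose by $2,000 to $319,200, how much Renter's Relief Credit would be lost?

At $317,200 — income exceeds $312,200 by $5,000, which is 2 full-or-partial $3,000 increments; reduction = 2 × $25 = $50, leaving $250.
At $319,200 — income exceeds $312,200 by $7,000, which is 3 full-or-partial $3,000 increments; reduction = 3 × $25 = $75, leaving $225.
Lost: $250 − $225 = $25.

$25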